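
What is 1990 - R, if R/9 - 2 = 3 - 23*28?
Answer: 7741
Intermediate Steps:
R = -5751 (R = 18 + 9*(3 - 23*28) = 18 + 9*(3 - 644) = 18 + 9*(-641) = 18 - 5769 = -5751)
1990 - R = 1990 - 1*(-5751) = 1990 + 5751 = 7741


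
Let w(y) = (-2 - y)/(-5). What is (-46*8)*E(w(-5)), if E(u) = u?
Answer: 1104/5 ≈ 220.80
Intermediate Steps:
w(y) = ⅖ + y/5 (w(y) = (-2 - y)*(-⅕) = ⅖ + y/5)
(-46*8)*E(w(-5)) = (-46*8)*(⅖ + (⅕)*(-5)) = -368*(⅖ - 1) = -368*(-⅗) = 1104/5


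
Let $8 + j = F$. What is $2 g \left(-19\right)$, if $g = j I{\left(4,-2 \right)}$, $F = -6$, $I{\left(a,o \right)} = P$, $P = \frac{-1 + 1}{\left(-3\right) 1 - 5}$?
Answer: $0$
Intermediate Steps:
$P = 0$ ($P = \frac{0}{-3 - 5} = \frac{0}{-8} = 0 \left(- \frac{1}{8}\right) = 0$)
$I{\left(a,o \right)} = 0$
$j = -14$ ($j = -8 - 6 = -14$)
$g = 0$ ($g = \left(-14\right) 0 = 0$)
$2 g \left(-19\right) = 2 \cdot 0 \left(-19\right) = 0 \left(-19\right) = 0$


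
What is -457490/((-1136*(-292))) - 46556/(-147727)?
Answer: -26070220679/24501409312 ≈ -1.0640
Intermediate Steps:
-457490/((-1136*(-292))) - 46556/(-147727) = -457490/331712 - 46556*(-1/147727) = -457490*1/331712 + 46556/147727 = -228745/165856 + 46556/147727 = -26070220679/24501409312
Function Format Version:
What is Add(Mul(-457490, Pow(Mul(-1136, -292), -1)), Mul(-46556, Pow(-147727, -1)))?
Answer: Rational(-26070220679, 24501409312) ≈ -1.0640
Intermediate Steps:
Add(Mul(-457490, Pow(Mul(-1136, -292), -1)), Mul(-46556, Pow(-147727, -1))) = Add(Mul(-457490, Pow(331712, -1)), Mul(-46556, Rational(-1, 147727))) = Add(Mul(-457490, Rational(1, 331712)), Rational(46556, 147727)) = Add(Rational(-228745, 165856), Rational(46556, 147727)) = Rational(-26070220679, 24501409312)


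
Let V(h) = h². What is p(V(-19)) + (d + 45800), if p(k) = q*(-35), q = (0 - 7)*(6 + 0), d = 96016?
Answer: 143286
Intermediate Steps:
q = -42 (q = -7*6 = -42)
p(k) = 1470 (p(k) = -42*(-35) = 1470)
p(V(-19)) + (d + 45800) = 1470 + (96016 + 45800) = 1470 + 141816 = 143286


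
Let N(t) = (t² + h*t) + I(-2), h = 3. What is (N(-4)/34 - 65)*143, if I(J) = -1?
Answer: -315601/34 ≈ -9282.4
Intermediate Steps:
N(t) = -1 + t² + 3*t (N(t) = (t² + 3*t) - 1 = -1 + t² + 3*t)
(N(-4)/34 - 65)*143 = ((-1 + (-4)² + 3*(-4))/34 - 65)*143 = ((-1 + 16 - 12)*(1/34) - 65)*143 = (3*(1/34) - 65)*143 = (3/34 - 65)*143 = -2207/34*143 = -315601/34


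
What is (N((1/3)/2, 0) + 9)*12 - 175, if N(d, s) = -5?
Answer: -127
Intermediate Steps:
(N((1/3)/2, 0) + 9)*12 - 175 = (-5 + 9)*12 - 175 = 4*12 - 175 = 48 - 175 = -127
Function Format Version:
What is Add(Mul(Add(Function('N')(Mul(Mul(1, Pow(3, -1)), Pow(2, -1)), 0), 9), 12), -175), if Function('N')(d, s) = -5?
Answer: -127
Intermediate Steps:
Add(Mul(Add(Function('N')(Mul(Mul(1, Pow(3, -1)), Pow(2, -1)), 0), 9), 12), -175) = Add(Mul(Add(-5, 9), 12), -175) = Add(Mul(4, 12), -175) = Add(48, -175) = -127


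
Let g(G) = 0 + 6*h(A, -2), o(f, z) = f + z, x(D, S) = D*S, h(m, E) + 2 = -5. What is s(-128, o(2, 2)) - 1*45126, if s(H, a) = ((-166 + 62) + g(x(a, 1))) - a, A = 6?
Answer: -45276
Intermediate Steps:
h(m, E) = -7 (h(m, E) = -2 - 5 = -7)
g(G) = -42 (g(G) = 0 + 6*(-7) = 0 - 42 = -42)
s(H, a) = -146 - a (s(H, a) = ((-166 + 62) - 42) - a = (-104 - 42) - a = -146 - a)
s(-128, o(2, 2)) - 1*45126 = (-146 - (2 + 2)) - 1*45126 = (-146 - 1*4) - 45126 = (-146 - 4) - 45126 = -150 - 45126 = -45276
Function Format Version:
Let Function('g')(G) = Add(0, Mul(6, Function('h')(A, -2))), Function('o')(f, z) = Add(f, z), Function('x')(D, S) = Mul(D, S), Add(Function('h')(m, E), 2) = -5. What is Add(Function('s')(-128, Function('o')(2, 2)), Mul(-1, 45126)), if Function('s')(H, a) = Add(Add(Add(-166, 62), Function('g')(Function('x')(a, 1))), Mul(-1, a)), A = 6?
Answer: -45276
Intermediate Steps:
Function('h')(m, E) = -7 (Function('h')(m, E) = Add(-2, -5) = -7)
Function('g')(G) = -42 (Function('g')(G) = Add(0, Mul(6, -7)) = Add(0, -42) = -42)
Function('s')(H, a) = Add(-146, Mul(-1, a)) (Function('s')(H, a) = Add(Add(Add(-166, 62), -42), Mul(-1, a)) = Add(Add(-104, -42), Mul(-1, a)) = Add(-146, Mul(-1, a)))
Add(Function('s')(-128, Function('o')(2, 2)), Mul(-1, 45126)) = Add(Add(-146, Mul(-1, Add(2, 2))), Mul(-1, 45126)) = Add(Add(-146, Mul(-1, 4)), -45126) = Add(Add(-146, -4), -45126) = Add(-150, -45126) = -45276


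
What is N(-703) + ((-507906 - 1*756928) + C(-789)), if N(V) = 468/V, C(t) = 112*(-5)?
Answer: -889572450/703 ≈ -1.2654e+6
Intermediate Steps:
C(t) = -560
N(-703) + ((-507906 - 1*756928) + C(-789)) = 468/(-703) + ((-507906 - 1*756928) - 560) = 468*(-1/703) + ((-507906 - 756928) - 560) = -468/703 + (-1264834 - 560) = -468/703 - 1265394 = -889572450/703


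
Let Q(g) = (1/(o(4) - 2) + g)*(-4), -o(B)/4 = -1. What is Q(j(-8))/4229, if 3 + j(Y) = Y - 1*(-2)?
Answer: 34/4229 ≈ 0.0080397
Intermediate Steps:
o(B) = 4 (o(B) = -4*(-1) = 4)
j(Y) = -1 + Y (j(Y) = -3 + (Y - 1*(-2)) = -3 + (Y + 2) = -3 + (2 + Y) = -1 + Y)
Q(g) = -2 - 4*g (Q(g) = (1/(4 - 2) + g)*(-4) = (1/2 + g)*(-4) = (½ + g)*(-4) = -2 - 4*g)
Q(j(-8))/4229 = (-2 - 4*(-1 - 8))/4229 = (-2 - 4*(-9))*(1/4229) = (-2 + 36)*(1/4229) = 34*(1/4229) = 34/4229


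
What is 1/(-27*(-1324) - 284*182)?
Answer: -1/15940 ≈ -6.2735e-5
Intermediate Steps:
1/(-27*(-1324) - 284*182) = 1/(35748 - 51688) = 1/(-15940) = -1/15940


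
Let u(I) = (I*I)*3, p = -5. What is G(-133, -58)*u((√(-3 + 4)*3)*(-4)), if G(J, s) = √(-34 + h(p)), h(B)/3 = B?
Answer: 3024*I ≈ 3024.0*I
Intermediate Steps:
h(B) = 3*B
u(I) = 3*I² (u(I) = I²*3 = 3*I²)
G(J, s) = 7*I (G(J, s) = √(-34 + 3*(-5)) = √(-34 - 15) = √(-49) = 7*I)
G(-133, -58)*u((√(-3 + 4)*3)*(-4)) = (7*I)*(3*((√(-3 + 4)*3)*(-4))²) = (7*I)*(3*((√1*3)*(-4))²) = (7*I)*(3*((1*3)*(-4))²) = (7*I)*(3*(3*(-4))²) = (7*I)*(3*(-12)²) = (7*I)*(3*144) = (7*I)*432 = 3024*I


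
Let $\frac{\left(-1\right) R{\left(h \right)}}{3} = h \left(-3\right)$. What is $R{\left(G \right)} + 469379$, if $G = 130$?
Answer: $470549$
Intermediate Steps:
$R{\left(h \right)} = 9 h$ ($R{\left(h \right)} = - 3 h \left(-3\right) = - 3 \left(- 3 h\right) = 9 h$)
$R{\left(G \right)} + 469379 = 9 \cdot 130 + 469379 = 1170 + 469379 = 470549$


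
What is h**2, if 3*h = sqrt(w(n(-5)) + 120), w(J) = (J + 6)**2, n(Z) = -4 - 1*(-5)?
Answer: 169/9 ≈ 18.778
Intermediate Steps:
n(Z) = 1 (n(Z) = -4 + 5 = 1)
w(J) = (6 + J)**2
h = 13/3 (h = sqrt((6 + 1)**2 + 120)/3 = sqrt(7**2 + 120)/3 = sqrt(49 + 120)/3 = sqrt(169)/3 = (1/3)*13 = 13/3 ≈ 4.3333)
h**2 = (13/3)**2 = 169/9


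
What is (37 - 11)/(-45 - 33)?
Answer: -⅓ ≈ -0.33333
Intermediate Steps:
(37 - 11)/(-45 - 33) = 26/(-78) = -1/78*26 = -⅓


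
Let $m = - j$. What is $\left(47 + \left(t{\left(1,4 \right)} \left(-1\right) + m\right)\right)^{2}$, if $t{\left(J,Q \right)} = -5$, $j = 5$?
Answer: $2209$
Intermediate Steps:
$m = -5$ ($m = \left(-1\right) 5 = -5$)
$\left(47 + \left(t{\left(1,4 \right)} \left(-1\right) + m\right)\right)^{2} = \left(47 - 0\right)^{2} = \left(47 + \left(5 - 5\right)\right)^{2} = \left(47 + 0\right)^{2} = 47^{2} = 2209$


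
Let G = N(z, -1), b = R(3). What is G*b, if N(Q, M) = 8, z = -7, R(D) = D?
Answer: 24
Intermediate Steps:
b = 3
G = 8
G*b = 8*3 = 24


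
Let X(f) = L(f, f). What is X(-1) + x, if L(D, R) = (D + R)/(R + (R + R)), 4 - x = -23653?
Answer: 70973/3 ≈ 23658.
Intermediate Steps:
x = 23657 (x = 4 - 1*(-23653) = 4 + 23653 = 23657)
L(D, R) = (D + R)/(3*R) (L(D, R) = (D + R)/(R + 2*R) = (D + R)/((3*R)) = (D + R)*(1/(3*R)) = (D + R)/(3*R))
X(f) = ⅔ (X(f) = (f + f)/(3*f) = (2*f)/(3*f) = ⅔)
X(-1) + x = ⅔ + 23657 = 70973/3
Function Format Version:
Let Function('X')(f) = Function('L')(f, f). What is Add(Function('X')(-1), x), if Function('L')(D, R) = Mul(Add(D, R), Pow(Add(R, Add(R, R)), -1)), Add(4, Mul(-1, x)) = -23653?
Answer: Rational(70973, 3) ≈ 23658.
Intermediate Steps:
x = 23657 (x = Add(4, Mul(-1, -23653)) = Add(4, 23653) = 23657)
Function('L')(D, R) = Mul(Rational(1, 3), Pow(R, -1), Add(D, R)) (Function('L')(D, R) = Mul(Add(D, R), Pow(Add(R, Mul(2, R)), -1)) = Mul(Add(D, R), Pow(Mul(3, R), -1)) = Mul(Add(D, R), Mul(Rational(1, 3), Pow(R, -1))) = Mul(Rational(1, 3), Pow(R, -1), Add(D, R)))
Function('X')(f) = Rational(2, 3) (Function('X')(f) = Mul(Rational(1, 3), Pow(f, -1), Add(f, f)) = Mul(Rational(1, 3), Pow(f, -1), Mul(2, f)) = Rational(2, 3))
Add(Function('X')(-1), x) = Add(Rational(2, 3), 23657) = Rational(70973, 3)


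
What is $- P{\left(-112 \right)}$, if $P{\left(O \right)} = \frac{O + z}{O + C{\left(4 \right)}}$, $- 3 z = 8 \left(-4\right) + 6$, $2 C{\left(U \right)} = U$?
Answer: $- \frac{31}{33} \approx -0.93939$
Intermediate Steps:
$C{\left(U \right)} = \frac{U}{2}$
$z = \frac{26}{3}$ ($z = - \frac{8 \left(-4\right) + 6}{3} = - \frac{-32 + 6}{3} = \left(- \frac{1}{3}\right) \left(-26\right) = \frac{26}{3} \approx 8.6667$)
$P{\left(O \right)} = \frac{\frac{26}{3} + O}{2 + O}$ ($P{\left(O \right)} = \frac{O + \frac{26}{3}}{O + \frac{1}{2} \cdot 4} = \frac{\frac{26}{3} + O}{O + 2} = \frac{\frac{26}{3} + O}{2 + O}$)
$- P{\left(-112 \right)} = - \frac{\frac{26}{3} - 112}{2 - 112} = - \frac{-310}{\left(-110\right) 3} = - \frac{\left(-1\right) \left(-310\right)}{110 \cdot 3} = \left(-1\right) \frac{31}{33} = - \frac{31}{33}$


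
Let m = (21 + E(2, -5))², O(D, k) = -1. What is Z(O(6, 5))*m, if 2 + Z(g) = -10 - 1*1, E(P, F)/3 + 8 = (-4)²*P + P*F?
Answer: -51597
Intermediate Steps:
E(P, F) = -24 + 48*P + 3*F*P (E(P, F) = -24 + 3*((-4)²*P + P*F) = -24 + 3*(16*P + F*P) = -24 + (48*P + 3*F*P) = -24 + 48*P + 3*F*P)
m = 3969 (m = (21 + (-24 + 48*2 + 3*(-5)*2))² = (21 + (-24 + 96 - 30))² = (21 + 42)² = 63² = 3969)
Z(g) = -13 (Z(g) = -2 + (-10 - 1*1) = -2 + (-10 - 1) = -2 - 11 = -13)
Z(O(6, 5))*m = -13*3969 = -51597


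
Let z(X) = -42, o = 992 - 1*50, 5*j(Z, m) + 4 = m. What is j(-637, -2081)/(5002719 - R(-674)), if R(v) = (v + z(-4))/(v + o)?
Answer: -27939/335182352 ≈ -8.3355e-5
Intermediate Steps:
j(Z, m) = -4/5 + m/5
o = 942 (o = 992 - 50 = 942)
R(v) = (-42 + v)/(942 + v) (R(v) = (v - 42)/(v + 942) = (-42 + v)/(942 + v))
j(-637, -2081)/(5002719 - R(-674)) = (-4/5 + (1/5)*(-2081))/(5002719 - (-42 - 674)/(942 - 674)) = (-4/5 - 2081/5)/(5002719 - (-716)/268) = -417/(5002719 - (-716)/268) = -417/(5002719 - 1*(-179/67)) = -417/(5002719 + 179/67) = -417/335182352/67 = -417*67/335182352 = -27939/335182352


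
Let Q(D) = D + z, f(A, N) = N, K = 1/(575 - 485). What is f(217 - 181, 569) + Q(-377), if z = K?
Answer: 17281/90 ≈ 192.01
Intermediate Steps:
K = 1/90 ≈ 0.011111
z = 1/90 ≈ 0.011111
Q(D) = 1/90 + D (Q(D) = D + 1/90 = 1/90 + D)
f(217 - 181, 569) + Q(-377) = 569 + (1/90 - 377) = 569 - 33929/90 = 17281/90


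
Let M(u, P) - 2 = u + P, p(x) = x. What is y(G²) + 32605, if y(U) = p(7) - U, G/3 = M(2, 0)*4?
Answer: 30308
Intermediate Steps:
M(u, P) = 2 + P + u (M(u, P) = 2 + (u + P) = 2 + (P + u) = 2 + P + u)
G = 48 (G = 3*((2 + 0 + 2)*4) = 3*(4*4) = 3*16 = 48)
y(U) = 7 - U
y(G²) + 32605 = (7 - 1*48²) + 32605 = (7 - 1*2304) + 32605 = (7 - 2304) + 32605 = -2297 + 32605 = 30308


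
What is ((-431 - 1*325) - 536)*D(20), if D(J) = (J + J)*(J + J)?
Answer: -2067200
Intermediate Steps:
D(J) = 4*J² (D(J) = (2*J)*(2*J) = 4*J²)
((-431 - 1*325) - 536)*D(20) = ((-431 - 1*325) - 536)*(4*20²) = ((-431 - 325) - 536)*(4*400) = (-756 - 536)*1600 = -1292*1600 = -2067200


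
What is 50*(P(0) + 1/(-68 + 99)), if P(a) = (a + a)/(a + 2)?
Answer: 50/31 ≈ 1.6129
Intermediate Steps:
P(a) = 2*a/(2 + a) (P(a) = (2*a)/(2 + a) = 2*a/(2 + a))
50*(P(0) + 1/(-68 + 99)) = 50*(2*0/(2 + 0) + 1/(-68 + 99)) = 50*(2*0/2 + 1/31) = 50*(2*0*(1/2) + 1/31) = 50*(0 + 1/31) = 50*(1/31) = 50/31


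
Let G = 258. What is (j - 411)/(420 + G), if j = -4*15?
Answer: -157/226 ≈ -0.69469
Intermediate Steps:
j = -60
(j - 411)/(420 + G) = (-60 - 411)/(420 + 258) = -471/678 = -471*1/678 = -157/226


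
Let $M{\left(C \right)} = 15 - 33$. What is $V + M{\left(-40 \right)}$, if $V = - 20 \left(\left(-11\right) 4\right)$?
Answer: $862$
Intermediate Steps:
$V = 880$ ($V = \left(-20\right) \left(-44\right) = 880$)
$M{\left(C \right)} = -18$ ($M{\left(C \right)} = 15 - 33 = -18$)
$V + M{\left(-40 \right)} = 880 - 18 = 862$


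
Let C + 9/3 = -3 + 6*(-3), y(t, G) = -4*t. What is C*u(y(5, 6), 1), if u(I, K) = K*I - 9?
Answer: 696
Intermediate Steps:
u(I, K) = -9 + I*K (u(I, K) = I*K - 9 = -9 + I*K)
C = -24 (C = -3 + (-3 + 6*(-3)) = -3 + (-3 - 18) = -3 - 21 = -24)
C*u(y(5, 6), 1) = -24*(-9 - 4*5*1) = -24*(-9 - 20*1) = -24*(-9 - 20) = -24*(-29) = 696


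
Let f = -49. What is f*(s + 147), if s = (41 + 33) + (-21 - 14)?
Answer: -9114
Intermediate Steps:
s = 39 (s = 74 - 35 = 39)
f*(s + 147) = -49*(39 + 147) = -49*186 = -9114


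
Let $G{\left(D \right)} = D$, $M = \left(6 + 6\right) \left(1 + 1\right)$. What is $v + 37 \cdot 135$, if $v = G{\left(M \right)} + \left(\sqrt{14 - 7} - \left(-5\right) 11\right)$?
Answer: $5074 + \sqrt{7} \approx 5076.6$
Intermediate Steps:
$M = 24$ ($M = 12 \cdot 2 = 24$)
$v = 79 + \sqrt{7}$ ($v = 24 + \left(\sqrt{14 - 7} - \left(-5\right) 11\right) = 24 + \left(\sqrt{7} - -55\right) = 24 + \left(\sqrt{7} + 55\right) = 24 + \left(55 + \sqrt{7}\right) = 79 + \sqrt{7} \approx 81.646$)
$v + 37 \cdot 135 = \left(79 + \sqrt{7}\right) + 37 \cdot 135 = \left(79 + \sqrt{7}\right) + 4995 = 5074 + \sqrt{7}$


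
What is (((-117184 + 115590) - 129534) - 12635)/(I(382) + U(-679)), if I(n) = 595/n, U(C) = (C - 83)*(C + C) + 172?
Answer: -54917466/395358371 ≈ -0.13891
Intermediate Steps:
U(C) = 172 + 2*C*(-83 + C) (U(C) = (-83 + C)*(2*C) + 172 = 2*C*(-83 + C) + 172 = 172 + 2*C*(-83 + C))
(((-117184 + 115590) - 129534) - 12635)/(I(382) + U(-679)) = (((-117184 + 115590) - 129534) - 12635)/(595/382 + (172 - 166*(-679) + 2*(-679)**2)) = ((-1594 - 129534) - 12635)/(595*(1/382) + (172 + 112714 + 2*461041)) = (-131128 - 12635)/(595/382 + (172 + 112714 + 922082)) = -143763/(595/382 + 1034968) = -143763/395358371/382 = -143763*382/395358371 = -54917466/395358371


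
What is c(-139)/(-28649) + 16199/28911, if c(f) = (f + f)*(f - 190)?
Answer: -2180172731/828271239 ≈ -2.6322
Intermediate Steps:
c(f) = 2*f*(-190 + f) (c(f) = (2*f)*(-190 + f) = 2*f*(-190 + f))
c(-139)/(-28649) + 16199/28911 = (2*(-139)*(-190 - 139))/(-28649) + 16199/28911 = (2*(-139)*(-329))*(-1/28649) + 16199*(1/28911) = 91462*(-1/28649) + 16199/28911 = -91462/28649 + 16199/28911 = -2180172731/828271239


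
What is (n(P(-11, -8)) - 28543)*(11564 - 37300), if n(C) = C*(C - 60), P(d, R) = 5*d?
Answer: 571802448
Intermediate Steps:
n(C) = C*(-60 + C)
(n(P(-11, -8)) - 28543)*(11564 - 37300) = ((5*(-11))*(-60 + 5*(-11)) - 28543)*(11564 - 37300) = (-55*(-60 - 55) - 28543)*(-25736) = (-55*(-115) - 28543)*(-25736) = (6325 - 28543)*(-25736) = -22218*(-25736) = 571802448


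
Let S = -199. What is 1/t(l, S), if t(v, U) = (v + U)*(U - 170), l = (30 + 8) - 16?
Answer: 1/65313 ≈ 1.5311e-5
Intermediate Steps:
l = 22 (l = 38 - 16 = 22)
t(v, U) = (-170 + U)*(U + v) (t(v, U) = (U + v)*(-170 + U) = (-170 + U)*(U + v))
1/t(l, S) = 1/((-199)² - 170*(-199) - 170*22 - 199*22) = 1/(39601 + 33830 - 3740 - 4378) = 1/65313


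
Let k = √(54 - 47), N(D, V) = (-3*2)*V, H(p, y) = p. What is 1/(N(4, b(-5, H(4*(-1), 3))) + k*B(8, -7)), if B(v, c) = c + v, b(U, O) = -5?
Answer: 30/893 - √7/893 ≈ 0.030632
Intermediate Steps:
N(D, V) = -6*V
k = √7 ≈ 2.6458
1/(N(4, b(-5, H(4*(-1), 3))) + k*B(8, -7)) = 1/(-6*(-5) + √7*(-7 + 8)) = 1/(30 + √7*1) = 1/(30 + √7)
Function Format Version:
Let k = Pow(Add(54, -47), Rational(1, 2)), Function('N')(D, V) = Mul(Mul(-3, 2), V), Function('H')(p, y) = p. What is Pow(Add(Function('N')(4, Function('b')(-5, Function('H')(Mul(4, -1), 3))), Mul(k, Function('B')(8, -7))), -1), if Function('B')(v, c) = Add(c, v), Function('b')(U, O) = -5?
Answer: Add(Rational(30, 893), Mul(Rational(-1, 893), Pow(7, Rational(1, 2)))) ≈ 0.030632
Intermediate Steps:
Function('N')(D, V) = Mul(-6, V)
k = Pow(7, Rational(1, 2)) ≈ 2.6458
Pow(Add(Function('N')(4, Function('b')(-5, Function('H')(Mul(4, -1), 3))), Mul(k, Function('B')(8, -7))), -1) = Pow(Add(Mul(-6, -5), Mul(Pow(7, Rational(1, 2)), Add(-7, 8))), -1) = Pow(Add(30, Mul(Pow(7, Rational(1, 2)), 1)), -1) = Pow(Add(30, Pow(7, Rational(1, 2))), -1)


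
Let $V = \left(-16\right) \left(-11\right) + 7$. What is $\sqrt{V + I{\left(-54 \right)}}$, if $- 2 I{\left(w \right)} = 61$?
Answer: $\frac{\sqrt{610}}{2} \approx 12.349$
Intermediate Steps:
$V = 183$ ($V = 176 + 7 = 183$)
$I{\left(w \right)} = - \frac{61}{2}$ ($I{\left(w \right)} = \left(- \frac{1}{2}\right) 61 = - \frac{61}{2}$)
$\sqrt{V + I{\left(-54 \right)}} = \sqrt{183 - \frac{61}{2}} = \sqrt{\frac{305}{2}} = \frac{\sqrt{610}}{2}$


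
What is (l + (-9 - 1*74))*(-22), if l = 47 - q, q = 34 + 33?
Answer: 2266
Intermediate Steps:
q = 67
l = -20 (l = 47 - 1*67 = 47 - 67 = -20)
(l + (-9 - 1*74))*(-22) = (-20 + (-9 - 1*74))*(-22) = (-20 + (-9 - 74))*(-22) = (-20 - 83)*(-22) = -103*(-22) = 2266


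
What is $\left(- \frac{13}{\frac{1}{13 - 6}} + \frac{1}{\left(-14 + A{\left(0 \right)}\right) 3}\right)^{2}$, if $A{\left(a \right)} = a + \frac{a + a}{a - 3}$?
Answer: $\frac{14615329}{1764} \approx 8285.3$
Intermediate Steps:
$A{\left(a \right)} = a + \frac{2 a}{-3 + a}$
$\left(- \frac{13}{\frac{1}{13 - 6}} + \frac{1}{\left(-14 + A{\left(0 \right)}\right) 3}\right)^{2} = \left(- \frac{13}{\frac{1}{13 - 6}} + \frac{1}{\left(-14 + \frac{0 \left(-1 + 0\right)}{-3 + 0}\right) 3}\right)^{2} = \left(- \frac{13}{\frac{1}{7}} + \frac{1}{-14 + 0 \frac{1}{-3} \left(-1\right)} \frac{1}{3}\right)^{2} = \left(- 13 \frac{1}{\frac{1}{7}} + \frac{1}{-14 + 0 \left(- \frac{1}{3}\right) \left(-1\right)} \frac{1}{3}\right)^{2} = \left(\left(-13\right) 7 + \frac{1}{-14 + 0} \cdot \frac{1}{3}\right)^{2} = \left(-91 + \frac{1}{-14} \cdot \frac{1}{3}\right)^{2} = \left(-91 - \frac{1}{42}\right)^{2} = \left(- \frac{3823}{42}\right)^{2} = \frac{14615329}{1764}$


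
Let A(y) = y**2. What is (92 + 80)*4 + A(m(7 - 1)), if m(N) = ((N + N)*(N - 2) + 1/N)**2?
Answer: 6976649089/1296 ≈ 5.3832e+6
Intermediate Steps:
m(N) = (1/N + 2*N*(-2 + N))**2 (m(N) = ((2*N)*(-2 + N) + 1/N)**2 = (2*N*(-2 + N) + 1/N)**2 = (1/N + 2*N*(-2 + N))**2)
(92 + 80)*4 + A(m(7 - 1)) = (92 + 80)*4 + ((1 - 4*(7 - 1)**2 + 2*(7 - 1)**3)**2/(7 - 1)**2)**2 = 172*4 + ((1 - 4*6**2 + 2*6**3)**2/6**2)**2 = 688 + ((1 - 4*36 + 2*216)**2/36)**2 = 688 + ((1 - 144 + 432)**2/36)**2 = 688 + ((1/36)*289**2)**2 = 688 + ((1/36)*83521)**2 = 688 + (83521/36)**2 = 688 + 6975757441/1296 = 6976649089/1296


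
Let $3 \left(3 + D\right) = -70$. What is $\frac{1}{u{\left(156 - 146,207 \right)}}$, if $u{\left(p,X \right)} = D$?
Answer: $- \frac{3}{79} \approx -0.037975$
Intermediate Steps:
$D = - \frac{79}{3}$ ($D = -3 + \frac{1}{3} \left(-70\right) = -3 - \frac{70}{3} = - \frac{79}{3} \approx -26.333$)
$u{\left(p,X \right)} = - \frac{79}{3}$
$\frac{1}{u{\left(156 - 146,207 \right)}} = \frac{1}{- \frac{79}{3}} = - \frac{3}{79}$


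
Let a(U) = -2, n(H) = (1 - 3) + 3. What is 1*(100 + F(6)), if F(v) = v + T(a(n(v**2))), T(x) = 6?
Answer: 112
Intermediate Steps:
n(H) = 1 (n(H) = -2 + 3 = 1)
F(v) = 6 + v (F(v) = v + 6 = 6 + v)
1*(100 + F(6)) = 1*(100 + (6 + 6)) = 1*(100 + 12) = 1*112 = 112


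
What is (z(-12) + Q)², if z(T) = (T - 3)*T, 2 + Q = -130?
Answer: 2304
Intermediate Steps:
Q = -132 (Q = -2 - 130 = -132)
z(T) = T*(-3 + T) (z(T) = (-3 + T)*T = T*(-3 + T))
(z(-12) + Q)² = (-12*(-3 - 12) - 132)² = (-12*(-15) - 132)² = (180 - 132)² = 48² = 2304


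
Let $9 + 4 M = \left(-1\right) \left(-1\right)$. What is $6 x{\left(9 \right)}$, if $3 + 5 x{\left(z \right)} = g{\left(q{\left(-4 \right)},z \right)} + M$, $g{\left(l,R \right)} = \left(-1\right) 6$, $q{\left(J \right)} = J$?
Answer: $- \frac{66}{5} \approx -13.2$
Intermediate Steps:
$g{\left(l,R \right)} = -6$
$M = -2$ ($M = - \frac{9}{4} + \frac{\left(-1\right) \left(-1\right)}{4} = - \frac{9}{4} + \frac{1}{4} \cdot 1 = - \frac{9}{4} + \frac{1}{4} = -2$)
$x{\left(z \right)} = - \frac{11}{5}$ ($x{\left(z \right)} = - \frac{3}{5} + \frac{-6 - 2}{5} = - \frac{3}{5} + \frac{1}{5} \left(-8\right) = - \frac{3}{5} - \frac{8}{5} = - \frac{11}{5}$)
$6 x{\left(9 \right)} = 6 \left(- \frac{11}{5}\right) = - \frac{66}{5}$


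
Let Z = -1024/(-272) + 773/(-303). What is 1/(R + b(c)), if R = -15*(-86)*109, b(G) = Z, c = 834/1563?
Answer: 5151/724288361 ≈ 7.1118e-6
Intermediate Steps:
c = 278/521 (c = 834*(1/1563) = 278/521 ≈ 0.53359)
Z = 6251/5151 (Z = -1024*(-1/272) + 773*(-1/303) = 64/17 - 773/303 = 6251/5151 ≈ 1.2136)
b(G) = 6251/5151
R = 140610 (R = 1290*109 = 140610)
1/(R + b(c)) = 1/(140610 + 6251/5151) = 1/(724288361/5151) = 5151/724288361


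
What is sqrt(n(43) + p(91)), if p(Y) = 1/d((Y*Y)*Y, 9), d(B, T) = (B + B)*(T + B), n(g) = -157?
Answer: I*sqrt(6113979091990390894910)/6240395980 ≈ 12.53*I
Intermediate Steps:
d(B, T) = 2*B*(B + T) (d(B, T) = (2*B)*(B + T) = 2*B*(B + T))
p(Y) = 1/(2*Y**3*(9 + Y**3)) (p(Y) = 1/(2*((Y*Y)*Y)*((Y*Y)*Y + 9)) = 1/(2*(Y**2*Y)*(Y**2*Y + 9)) = 1/(2*Y**3*(Y**3 + 9)) = 1/(2*Y**3*(9 + Y**3)))
sqrt(n(43) + p(91)) = sqrt(-157 + (1/2)/(91**3*(9 + 91**3))) = sqrt(-157 + (1/2)*(1/753571)/(9 + 753571)) = sqrt(-157 + (1/2)*(1/753571)/753580) = sqrt(-157 + (1/2)*(1/753571)*(1/753580)) = sqrt(-157 + 1/1135752068360) = sqrt(-178313074732519/1135752068360) = I*sqrt(6113979091990390894910)/6240395980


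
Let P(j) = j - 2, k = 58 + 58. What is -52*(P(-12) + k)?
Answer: -5304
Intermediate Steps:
k = 116
P(j) = -2 + j
-52*(P(-12) + k) = -52*((-2 - 12) + 116) = -52*(-14 + 116) = -52*102 = -5304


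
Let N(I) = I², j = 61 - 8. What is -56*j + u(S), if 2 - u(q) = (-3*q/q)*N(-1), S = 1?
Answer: -2963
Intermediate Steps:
j = 53
u(q) = 5 (u(q) = 2 - (-3*q/q)*(-1)² = 2 - (-3*1) = 2 - (-3) = 2 - 1*(-3) = 2 + 3 = 5)
-56*j + u(S) = -56*53 + 5 = -2968 + 5 = -2963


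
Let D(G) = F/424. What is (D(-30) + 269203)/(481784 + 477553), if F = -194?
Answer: 57070939/203379444 ≈ 0.28061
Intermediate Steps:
D(G) = -97/212 (D(G) = -194/424 = -194*1/424 = -97/212)
(D(-30) + 269203)/(481784 + 477553) = (-97/212 + 269203)/(481784 + 477553) = (57070939/212)/959337 = (57070939/212)*(1/959337) = 57070939/203379444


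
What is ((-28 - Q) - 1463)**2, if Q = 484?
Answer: 3900625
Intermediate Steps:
((-28 - Q) - 1463)**2 = ((-28 - 1*484) - 1463)**2 = ((-28 - 484) - 1463)**2 = (-512 - 1463)**2 = (-1975)**2 = 3900625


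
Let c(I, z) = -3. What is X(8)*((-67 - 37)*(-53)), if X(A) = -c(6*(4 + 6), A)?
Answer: 16536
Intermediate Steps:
X(A) = 3 (X(A) = -1*(-3) = 3)
X(8)*((-67 - 37)*(-53)) = 3*((-67 - 37)*(-53)) = 3*(-104*(-53)) = 3*5512 = 16536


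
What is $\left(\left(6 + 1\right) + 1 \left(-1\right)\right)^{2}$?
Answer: $36$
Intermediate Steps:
$\left(\left(6 + 1\right) + 1 \left(-1\right)\right)^{2} = \left(7 - 1\right)^{2} = 6^{2} = 36$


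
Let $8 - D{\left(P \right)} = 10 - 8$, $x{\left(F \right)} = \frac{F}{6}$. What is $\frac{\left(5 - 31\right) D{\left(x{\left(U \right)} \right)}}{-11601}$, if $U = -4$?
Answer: $\frac{52}{3867} \approx 0.013447$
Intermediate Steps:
$x{\left(F \right)} = \frac{F}{6}$ ($x{\left(F \right)} = F \frac{1}{6} = \frac{F}{6}$)
$D{\left(P \right)} = 6$ ($D{\left(P \right)} = 8 - \left(10 - 8\right) = 8 - 2 = 6$)
$\frac{\left(5 - 31\right) D{\left(x{\left(U \right)} \right)}}{-11601} = \frac{\left(5 - 31\right) 6}{-11601} = \left(5 - 31\right) 6 \left(- \frac{1}{11601}\right) = \left(-26\right) 6 \left(- \frac{1}{11601}\right) = \left(-156\right) \left(- \frac{1}{11601}\right) = \frac{52}{3867}$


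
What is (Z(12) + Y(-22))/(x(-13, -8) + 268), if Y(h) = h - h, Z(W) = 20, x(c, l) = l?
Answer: 1/13 ≈ 0.076923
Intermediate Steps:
Y(h) = 0
(Z(12) + Y(-22))/(x(-13, -8) + 268) = (20 + 0)/(-8 + 268) = 20/260 = 20*(1/260) = 1/13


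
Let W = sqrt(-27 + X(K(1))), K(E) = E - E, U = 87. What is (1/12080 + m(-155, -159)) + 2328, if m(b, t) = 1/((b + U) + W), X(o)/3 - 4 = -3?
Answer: 16338919341/7018480 - I*sqrt(6)/2324 ≈ 2328.0 - 0.001054*I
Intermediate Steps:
K(E) = 0
X(o) = 3 (X(o) = 12 + 3*(-3) = 12 - 9 = 3)
W = 2*I*sqrt(6) (W = sqrt(-27 + 3) = sqrt(-24) = 2*I*sqrt(6) ≈ 4.899*I)
m(b, t) = 1/(87 + b + 2*I*sqrt(6)) (m(b, t) = 1/((b + 87) + 2*I*sqrt(6)) = 1/((87 + b) + 2*I*sqrt(6)) = 1/(87 + b + 2*I*sqrt(6)))
(1/12080 + m(-155, -159)) + 2328 = (1/12080 + 1/(87 - 155 + 2*I*sqrt(6))) + 2328 = (1/12080 + 1/(-68 + 2*I*sqrt(6))) + 2328 = 28122241/12080 + 1/(-68 + 2*I*sqrt(6))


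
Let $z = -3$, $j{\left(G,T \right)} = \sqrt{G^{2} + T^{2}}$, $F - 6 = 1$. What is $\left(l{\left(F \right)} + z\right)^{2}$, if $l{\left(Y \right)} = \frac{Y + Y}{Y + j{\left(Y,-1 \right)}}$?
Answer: $20001 - 14140 \sqrt{2} \approx 4.0202$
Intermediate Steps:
$F = 7$ ($F = 6 + 1 = 7$)
$l{\left(Y \right)} = \frac{2 Y}{Y + \sqrt{1 + Y^{2}}}$ ($l{\left(Y \right)} = \frac{Y + Y}{Y + \sqrt{Y^{2} + \left(-1\right)^{2}}} = \frac{2 Y}{Y + \sqrt{Y^{2} + 1}} = \frac{2 Y}{Y + \sqrt{1 + Y^{2}}}$)
$\left(l{\left(F \right)} + z\right)^{2} = \left(2 \cdot 7 \frac{1}{7 + \sqrt{1 + 7^{2}}} - 3\right)^{2} = \left(2 \cdot 7 \frac{1}{7 + \sqrt{1 + 49}} - 3\right)^{2} = \left(2 \cdot 7 \frac{1}{7 + \sqrt{50}} - 3\right)^{2} = \left(2 \cdot 7 \frac{1}{7 + 5 \sqrt{2}} - 3\right)^{2} = \left(\frac{14}{7 + 5 \sqrt{2}} - 3\right)^{2} = \left(-3 + \frac{14}{7 + 5 \sqrt{2}}\right)^{2}$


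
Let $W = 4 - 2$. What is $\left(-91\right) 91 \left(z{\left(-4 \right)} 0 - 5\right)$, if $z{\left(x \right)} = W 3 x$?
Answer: $41405$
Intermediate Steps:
$W = 2$ ($W = 4 - 2 = 2$)
$z{\left(x \right)} = 6 x$ ($z{\left(x \right)} = 2 \cdot 3 x = 6 x$)
$\left(-91\right) 91 \left(z{\left(-4 \right)} 0 - 5\right) = \left(-91\right) 91 \left(6 \left(-4\right) 0 - 5\right) = - 8281 \left(\left(-24\right) 0 - 5\right) = - 8281 \left(0 - 5\right) = \left(-8281\right) \left(-5\right) = 41405$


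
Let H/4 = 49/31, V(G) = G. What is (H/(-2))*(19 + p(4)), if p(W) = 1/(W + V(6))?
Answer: -9359/155 ≈ -60.381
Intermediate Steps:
H = 196/31 (H = 4*(49/31) = 196/31 ≈ 6.3226)
p(W) = 1/(6 + W) (p(W) = 1/(W + 6) = 1/(6 + W))
(H/(-2))*(19 + p(4)) = ((196/31)/(-2))*(19 + 1/(6 + 4)) = ((196/31)*(-1/2))*(19 + 1/10) = -98*(19 + 1/10)/31 = -98/31*191/10 = -9359/155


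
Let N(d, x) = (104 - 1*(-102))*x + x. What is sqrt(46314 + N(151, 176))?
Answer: 3*sqrt(9194) ≈ 287.66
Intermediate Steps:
N(d, x) = 207*x (N(d, x) = (104 + 102)*x + x = 206*x + x = 207*x)
sqrt(46314 + N(151, 176)) = sqrt(46314 + 207*176) = sqrt(46314 + 36432) = sqrt(82746) = 3*sqrt(9194)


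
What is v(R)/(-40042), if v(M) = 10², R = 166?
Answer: -50/20021 ≈ -0.0024974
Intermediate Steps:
v(M) = 100
v(R)/(-40042) = 100/(-40042) = 100*(-1/40042) = -50/20021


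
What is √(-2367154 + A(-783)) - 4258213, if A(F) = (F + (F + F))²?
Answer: -4258213 + √3150647 ≈ -4.2564e+6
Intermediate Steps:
A(F) = 9*F² (A(F) = (F + 2*F)² = (3*F)² = 9*F²)
√(-2367154 + A(-783)) - 4258213 = √(-2367154 + 9*(-783)²) - 4258213 = √(-2367154 + 9*613089) - 4258213 = √(-2367154 + 5517801) - 4258213 = √3150647 - 4258213 = -4258213 + √3150647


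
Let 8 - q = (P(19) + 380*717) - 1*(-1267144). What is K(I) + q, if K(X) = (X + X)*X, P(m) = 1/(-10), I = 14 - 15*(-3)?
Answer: -15326339/10 ≈ -1.5326e+6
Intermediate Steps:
I = 59 (I = 14 + 45 = 59)
P(m) = -⅒
K(X) = 2*X² (K(X) = (2*X)*X = 2*X²)
q = -15395959/10 (q = 8 - ((-⅒ + 380*717) - 1*(-1267144)) = 8 - ((-⅒ + 272460) + 1267144) = 8 - (2724599/10 + 1267144) = 8 - 1*15396039/10 = 8 - 15396039/10 = -15395959/10 ≈ -1.5396e+6)
K(I) + q = 2*59² - 15395959/10 = 2*3481 - 15395959/10 = 6962 - 15395959/10 = -15326339/10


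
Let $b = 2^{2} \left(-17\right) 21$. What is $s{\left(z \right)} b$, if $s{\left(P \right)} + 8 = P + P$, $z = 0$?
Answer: $11424$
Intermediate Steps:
$s{\left(P \right)} = -8 + 2 P$ ($s{\left(P \right)} = -8 + \left(P + P\right) = -8 + 2 P$)
$b = -1428$ ($b = 4 \left(-17\right) 21 = \left(-68\right) 21 = -1428$)
$s{\left(z \right)} b = \left(-8 + 2 \cdot 0\right) \left(-1428\right) = \left(-8 + 0\right) \left(-1428\right) = \left(-8\right) \left(-1428\right) = 11424$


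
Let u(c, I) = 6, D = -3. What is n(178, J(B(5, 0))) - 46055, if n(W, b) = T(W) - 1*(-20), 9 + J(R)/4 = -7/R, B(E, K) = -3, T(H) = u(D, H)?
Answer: -46029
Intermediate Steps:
T(H) = 6
J(R) = -36 - 28/R (J(R) = -36 + 4*(-7/R) = -36 - 28/R)
n(W, b) = 26 (n(W, b) = 6 - 1*(-20) = 6 + 20 = 26)
n(178, J(B(5, 0))) - 46055 = 26 - 46055 = -46029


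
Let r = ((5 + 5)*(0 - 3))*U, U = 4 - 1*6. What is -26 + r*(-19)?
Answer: -1166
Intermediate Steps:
U = -2 (U = 4 - 6 = -2)
r = 60 (r = ((5 + 5)*(0 - 3))*(-2) = (10*(-3))*(-2) = -30*(-2) = 60)
-26 + r*(-19) = -26 + 60*(-19) = -26 - 1140 = -1166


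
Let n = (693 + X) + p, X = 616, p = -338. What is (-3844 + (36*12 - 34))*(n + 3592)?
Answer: -15724098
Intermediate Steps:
n = 971 (n = (693 + 616) - 338 = 1309 - 338 = 971)
(-3844 + (36*12 - 34))*(n + 3592) = (-3844 + (36*12 - 34))*(971 + 3592) = (-3844 + (432 - 34))*4563 = (-3844 + 398)*4563 = -3446*4563 = -15724098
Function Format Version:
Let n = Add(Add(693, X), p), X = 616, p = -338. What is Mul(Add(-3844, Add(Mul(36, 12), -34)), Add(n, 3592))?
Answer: -15724098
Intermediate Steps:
n = 971 (n = Add(Add(693, 616), -338) = Add(1309, -338) = 971)
Mul(Add(-3844, Add(Mul(36, 12), -34)), Add(n, 3592)) = Mul(Add(-3844, Add(Mul(36, 12), -34)), Add(971, 3592)) = Mul(Add(-3844, Add(432, -34)), 4563) = Mul(Add(-3844, 398), 4563) = Mul(-3446, 4563) = -15724098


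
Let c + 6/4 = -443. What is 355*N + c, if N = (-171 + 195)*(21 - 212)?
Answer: -3255529/2 ≈ -1.6278e+6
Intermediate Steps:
c = -889/2 (c = -3/2 - 443 = -889/2 ≈ -444.50)
N = -4584 (N = 24*(-191) = -4584)
355*N + c = 355*(-4584) - 889/2 = -1627320 - 889/2 = -3255529/2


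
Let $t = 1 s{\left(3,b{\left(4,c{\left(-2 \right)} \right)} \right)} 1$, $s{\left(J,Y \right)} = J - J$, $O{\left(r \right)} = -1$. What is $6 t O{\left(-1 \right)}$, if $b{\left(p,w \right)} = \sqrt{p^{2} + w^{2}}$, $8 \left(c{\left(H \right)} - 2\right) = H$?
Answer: $0$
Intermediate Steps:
$c{\left(H \right)} = 2 + \frac{H}{8}$
$s{\left(J,Y \right)} = 0$
$t = 0$ ($t = 1 \cdot 0 \cdot 1 = 0 \cdot 1 = 0$)
$6 t O{\left(-1 \right)} = 6 \cdot 0 \left(-1\right) = 0 \left(-1\right) = 0$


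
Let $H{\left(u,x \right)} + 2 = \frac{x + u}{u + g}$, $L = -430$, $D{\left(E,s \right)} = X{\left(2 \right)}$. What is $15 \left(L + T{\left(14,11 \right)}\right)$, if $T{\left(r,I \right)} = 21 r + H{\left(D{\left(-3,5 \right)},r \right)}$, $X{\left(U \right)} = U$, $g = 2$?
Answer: $-2010$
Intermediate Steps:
$D{\left(E,s \right)} = 2$
$H{\left(u,x \right)} = -2 + \frac{u + x}{2 + u}$ ($H{\left(u,x \right)} = -2 + \frac{x + u}{u + 2} = -2 + \frac{u + x}{2 + u}$)
$T{\left(r,I \right)} = - \frac{3}{2} + \frac{85 r}{4}$ ($T{\left(r,I \right)} = 21 r + \frac{-4 + r - 2}{2 + 2} = 21 r + \frac{-4 + r - 2}{4} = 21 r + \frac{-6 + r}{4} = 21 r + \left(- \frac{3}{2} + \frac{r}{4}\right) = - \frac{3}{2} + \frac{85 r}{4}$)
$15 \left(L + T{\left(14,11 \right)}\right) = 15 \left(-430 + \left(- \frac{3}{2} + \frac{85}{4} \cdot 14\right)\right) = 15 \left(-430 + \left(- \frac{3}{2} + \frac{595}{2}\right)\right) = 15 \left(-430 + 296\right) = 15 \left(-134\right) = -2010$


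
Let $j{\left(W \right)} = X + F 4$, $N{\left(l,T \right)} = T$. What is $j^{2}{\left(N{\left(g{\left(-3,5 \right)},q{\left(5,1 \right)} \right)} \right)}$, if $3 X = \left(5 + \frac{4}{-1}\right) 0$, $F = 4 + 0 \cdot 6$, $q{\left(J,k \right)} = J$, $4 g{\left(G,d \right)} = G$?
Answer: $256$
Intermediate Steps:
$g{\left(G,d \right)} = \frac{G}{4}$
$F = 4$ ($F = 4 + 0 = 4$)
$X = 0$ ($X = \frac{\left(5 + \frac{4}{-1}\right) 0}{3} = \frac{\left(5 + 4 \left(-1\right)\right) 0}{3} = \frac{\left(5 - 4\right) 0}{3} = \frac{1 \cdot 0}{3} = \frac{1}{3} \cdot 0 = 0$)
$j{\left(W \right)} = 16$ ($j{\left(W \right)} = 0 + 4 \cdot 4 = 0 + 16 = 16$)
$j^{2}{\left(N{\left(g{\left(-3,5 \right)},q{\left(5,1 \right)} \right)} \right)} = 16^{2} = 256$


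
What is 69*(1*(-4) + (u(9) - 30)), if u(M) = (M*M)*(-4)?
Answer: -24702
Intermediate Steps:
u(M) = -4*M² (u(M) = M²*(-4) = -4*M²)
69*(1*(-4) + (u(9) - 30)) = 69*(1*(-4) + (-4*9² - 30)) = 69*(-4 + (-4*81 - 30)) = 69*(-4 + (-324 - 30)) = 69*(-4 - 354) = 69*(-358) = -24702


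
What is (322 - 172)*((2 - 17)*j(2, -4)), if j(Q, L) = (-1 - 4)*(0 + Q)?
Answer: 22500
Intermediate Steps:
j(Q, L) = -5*Q
(322 - 172)*((2 - 17)*j(2, -4)) = (322 - 172)*((2 - 17)*(-5*2)) = 150*(-15*(-10)) = 150*150 = 22500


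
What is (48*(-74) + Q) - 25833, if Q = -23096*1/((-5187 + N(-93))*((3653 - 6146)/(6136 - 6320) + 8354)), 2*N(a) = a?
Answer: -473547986293727/16115296743 ≈ -29385.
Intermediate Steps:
N(a) = a/2
Q = 8499328/16115296743 (Q = -23096*1/((-5187 + (½)*(-93))*((3653 - 6146)/(6136 - 6320) + 8354)) = -23096*1/((-5187 - 93/2)*(-2493/(-184) + 8354)) = -23096*(-2/(10467*(-2493*(-1/184) + 8354))) = -23096*(-2/(10467*(2493/184 + 8354))) = -23096/((1539629/184)*(-10467/2)) = -23096/(-16115296743/368) = -23096*(-368/16115296743) = 8499328/16115296743 ≈ 0.00052741)
(48*(-74) + Q) - 25833 = (48*(-74) + 8499328/16115296743) - 25833 = (-3552 + 8499328/16115296743) - 25833 = -57241525531808/16115296743 - 25833 = -473547986293727/16115296743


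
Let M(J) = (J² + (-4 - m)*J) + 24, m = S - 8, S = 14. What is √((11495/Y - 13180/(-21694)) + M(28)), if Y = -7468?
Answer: √864638979159246107/40502698 ≈ 22.958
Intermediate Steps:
m = 6 (m = 14 - 8 = 6)
M(J) = 24 + J² - 10*J (M(J) = (J² + (-4 - 1*6)*J) + 24 = (J² + (-4 - 6)*J) + 24 = (J² - 10*J) + 24 = 24 + J² - 10*J)
√((11495/Y - 13180/(-21694)) + M(28)) = √((11495/(-7468) - 13180/(-21694)) + (24 + 28² - 10*28)) = √((11495*(-1/7468) - 13180*(-1/21694)) + (24 + 784 - 280)) = √((-11495/7468 + 6590/10847) + 528) = √(-75472145/81005396 + 528) = √(42695376943/81005396) = √864638979159246107/40502698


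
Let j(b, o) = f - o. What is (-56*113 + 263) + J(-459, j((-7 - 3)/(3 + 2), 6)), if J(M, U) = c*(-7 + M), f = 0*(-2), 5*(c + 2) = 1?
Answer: -26131/5 ≈ -5226.2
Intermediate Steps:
c = -9/5 (c = -2 + (⅕)*1 = -2 + ⅕ = -9/5 ≈ -1.8000)
f = 0
j(b, o) = -o (j(b, o) = 0 - o = -o)
J(M, U) = 63/5 - 9*M/5 (J(M, U) = -9*(-7 + M)/5 = 63/5 - 9*M/5)
(-56*113 + 263) + J(-459, j((-7 - 3)/(3 + 2), 6)) = (-56*113 + 263) + (63/5 - 9/5*(-459)) = (-6328 + 263) + (63/5 + 4131/5) = -6065 + 4194/5 = -26131/5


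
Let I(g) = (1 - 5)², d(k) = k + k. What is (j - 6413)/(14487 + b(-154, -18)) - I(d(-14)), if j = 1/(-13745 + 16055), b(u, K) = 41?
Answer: -551768909/33559680 ≈ -16.441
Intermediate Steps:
j = 1/2310 ≈ 0.00043290
d(k) = 2*k
I(g) = 16 (I(g) = (-4)² = 16)
(j - 6413)/(14487 + b(-154, -18)) - I(d(-14)) = (1/2310 - 6413)/(14487 + 41) - 1*16 = -14814029/2310/14528 - 16 = -14814029/2310*1/14528 - 16 = -14814029/33559680 - 16 = -551768909/33559680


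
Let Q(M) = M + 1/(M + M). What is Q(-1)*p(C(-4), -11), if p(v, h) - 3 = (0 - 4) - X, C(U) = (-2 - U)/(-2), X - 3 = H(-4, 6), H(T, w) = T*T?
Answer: 30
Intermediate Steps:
H(T, w) = T**2
X = 19 (X = 3 + (-4)**2 = 3 + 16 = 19)
C(U) = 1 + U/2 (C(U) = (-2 - U)*(-1/2) = 1 + U/2)
p(v, h) = -20 (p(v, h) = 3 + ((0 - 4) - 1*19) = 3 + (-4 - 19) = 3 - 23 = -20)
Q(M) = M + 1/(2*M)
Q(-1)*p(C(-4), -11) = (-1 + (1/2)/(-1))*(-20) = (-1 + (1/2)*(-1))*(-20) = (-1 - 1/2)*(-20) = -3/2*(-20) = 30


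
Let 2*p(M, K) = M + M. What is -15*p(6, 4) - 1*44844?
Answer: -44934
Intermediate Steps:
p(M, K) = M (p(M, K) = (M + M)/2 = (2*M)/2 = M)
-15*p(6, 4) - 1*44844 = -15*6 - 1*44844 = -90 - 44844 = -44934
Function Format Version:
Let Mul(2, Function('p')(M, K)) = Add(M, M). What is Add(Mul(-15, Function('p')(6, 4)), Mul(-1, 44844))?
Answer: -44934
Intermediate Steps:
Function('p')(M, K) = M (Function('p')(M, K) = Mul(Rational(1, 2), Add(M, M)) = Mul(Rational(1, 2), Mul(2, M)) = M)
Add(Mul(-15, Function('p')(6, 4)), Mul(-1, 44844)) = Add(Mul(-15, 6), Mul(-1, 44844)) = Add(-90, -44844) = -44934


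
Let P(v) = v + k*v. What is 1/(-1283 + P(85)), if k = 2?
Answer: -1/1028 ≈ -0.00097276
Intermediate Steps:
P(v) = 3*v (P(v) = v + 2*v = 3*v)
1/(-1283 + P(85)) = 1/(-1283 + 3*85) = 1/(-1283 + 255) = 1/(-1028) = -1/1028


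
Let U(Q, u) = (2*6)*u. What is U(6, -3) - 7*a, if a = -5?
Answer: -1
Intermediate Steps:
U(Q, u) = 12*u
U(6, -3) - 7*a = 12*(-3) - 7*(-5) = -36 + 35 = -1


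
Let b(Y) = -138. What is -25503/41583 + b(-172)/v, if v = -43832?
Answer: -185351507/303777676 ≈ -0.61016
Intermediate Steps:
-25503/41583 + b(-172)/v = -25503/41583 - 138/(-43832) = -25503*1/41583 - 138*(-1/43832) = -8501/13861 + 69/21916 = -185351507/303777676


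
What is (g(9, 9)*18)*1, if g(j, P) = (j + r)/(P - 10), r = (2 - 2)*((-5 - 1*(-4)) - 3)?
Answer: -162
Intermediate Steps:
r = 0 (r = 0*((-5 + 4) - 3) = 0*(-1 - 3) = 0*(-4) = 0)
g(j, P) = j/(-10 + P) (g(j, P) = (j + 0)/(P - 10) = j/(-10 + P))
(g(9, 9)*18)*1 = ((9/(-10 + 9))*18)*1 = ((9/(-1))*18)*1 = ((9*(-1))*18)*1 = -9*18*1 = -162*1 = -162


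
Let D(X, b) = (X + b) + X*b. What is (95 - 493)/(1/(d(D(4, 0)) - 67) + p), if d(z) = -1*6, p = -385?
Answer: 14527/14053 ≈ 1.0337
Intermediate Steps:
D(X, b) = X + b + X*b
d(z) = -6
(95 - 493)/(1/(d(D(4, 0)) - 67) + p) = (95 - 493)/(1/(-6 - 67) - 385) = -398/(1/(-73) - 385) = -398/(-1/73 - 385) = -398/(-28106/73) = -398*(-73/28106) = 14527/14053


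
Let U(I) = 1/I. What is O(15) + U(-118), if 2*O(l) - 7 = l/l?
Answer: 471/118 ≈ 3.9915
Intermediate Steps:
O(l) = 4 (O(l) = 7/2 + (l/l)/2 = 7/2 + (½)*1 = 7/2 + ½ = 4)
O(15) + U(-118) = 4 + 1/(-118) = 4 - 1/118 = 471/118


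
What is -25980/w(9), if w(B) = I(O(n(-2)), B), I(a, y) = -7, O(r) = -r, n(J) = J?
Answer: 25980/7 ≈ 3711.4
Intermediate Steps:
w(B) = -7
-25980/w(9) = -25980/(-7) = -25980*(-⅐) = 25980/7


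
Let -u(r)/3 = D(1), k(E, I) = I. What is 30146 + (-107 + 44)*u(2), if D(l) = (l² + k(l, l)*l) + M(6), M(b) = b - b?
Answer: 30524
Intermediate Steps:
M(b) = 0
D(l) = 2*l² (D(l) = (l² + l*l) + 0 = (l² + l²) + 0 = 2*l² + 0 = 2*l²)
u(r) = -6 (u(r) = -6*1² = -6)
30146 + (-107 + 44)*u(2) = 30146 + (-107 + 44)*(-6) = 30146 - 63*(-6) = 30146 + 378 = 30524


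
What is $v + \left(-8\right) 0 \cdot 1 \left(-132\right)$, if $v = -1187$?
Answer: $-1187$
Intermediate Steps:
$v + \left(-8\right) 0 \cdot 1 \left(-132\right) = -1187 + \left(-8\right) 0 \cdot 1 \left(-132\right) = -1187 + 0 \cdot 1 \left(-132\right) = -1187 + 0 \left(-132\right) = -1187 + 0 = -1187$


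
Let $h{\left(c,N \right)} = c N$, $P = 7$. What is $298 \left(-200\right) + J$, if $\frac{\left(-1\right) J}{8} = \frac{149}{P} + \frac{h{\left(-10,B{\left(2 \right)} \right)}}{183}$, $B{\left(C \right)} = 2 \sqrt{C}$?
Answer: $- \frac{418392}{7} + \frac{160 \sqrt{2}}{183} \approx -59769.0$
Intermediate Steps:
$h{\left(c,N \right)} = N c$
$J = - \frac{1192}{7} + \frac{160 \sqrt{2}}{183}$ ($J = - 8 \left(\frac{149}{7} + \frac{2 \sqrt{2} \left(-10\right)}{183}\right) = - 8 \left(149 \cdot \frac{1}{7} + - 20 \sqrt{2} \cdot \frac{1}{183}\right) = - 8 \left(\frac{149}{7} - \frac{20 \sqrt{2}}{183}\right) = - \frac{1192}{7} + \frac{160 \sqrt{2}}{183} \approx -169.05$)
$298 \left(-200\right) + J = 298 \left(-200\right) - \left(\frac{1192}{7} - \frac{160 \sqrt{2}}{183}\right) = -59600 - \left(\frac{1192}{7} - \frac{160 \sqrt{2}}{183}\right) = - \frac{418392}{7} + \frac{160 \sqrt{2}}{183}$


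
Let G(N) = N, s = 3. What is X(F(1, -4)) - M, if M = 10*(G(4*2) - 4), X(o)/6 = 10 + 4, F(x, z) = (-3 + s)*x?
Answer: 44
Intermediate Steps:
F(x, z) = 0 (F(x, z) = (-3 + 3)*x = 0*x = 0)
X(o) = 84 (X(o) = 6*(10 + 4) = 6*14 = 84)
M = 40 (M = 10*(4*2 - 4) = 10*(8 - 4) = 10*4 = 40)
X(F(1, -4)) - M = 84 - 1*40 = 84 - 40 = 44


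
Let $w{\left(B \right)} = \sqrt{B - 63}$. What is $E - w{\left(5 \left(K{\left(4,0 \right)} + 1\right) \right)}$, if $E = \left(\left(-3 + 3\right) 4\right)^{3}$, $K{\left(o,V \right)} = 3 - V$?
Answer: $- i \sqrt{43} \approx - 6.5574 i$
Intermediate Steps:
$E = 0$ ($E = \left(0 \cdot 4\right)^{3} = 0^{3} = 0$)
$w{\left(B \right)} = \sqrt{-63 + B}$
$E - w{\left(5 \left(K{\left(4,0 \right)} + 1\right) \right)} = 0 - \sqrt{-63 + 5 \left(\left(3 - 0\right) + 1\right)} = 0 - \sqrt{-63 + 5 \left(\left(3 + 0\right) + 1\right)} = 0 - \sqrt{-63 + 5 \left(3 + 1\right)} = 0 - \sqrt{-63 + 5 \cdot 4} = 0 - \sqrt{-63 + 20} = 0 - \sqrt{-43} = 0 - i \sqrt{43} = - i \sqrt{43}$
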